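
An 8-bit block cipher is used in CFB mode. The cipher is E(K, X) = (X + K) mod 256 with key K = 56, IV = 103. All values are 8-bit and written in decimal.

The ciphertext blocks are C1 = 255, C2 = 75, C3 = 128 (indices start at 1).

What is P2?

P2 = 124

CFB decryption: P_i = C_i ⊕ E(K, C_{i−1}), with C_{0} = IV.
P2: E(K, 255) = 55; 75 ⊕ 55 = 124.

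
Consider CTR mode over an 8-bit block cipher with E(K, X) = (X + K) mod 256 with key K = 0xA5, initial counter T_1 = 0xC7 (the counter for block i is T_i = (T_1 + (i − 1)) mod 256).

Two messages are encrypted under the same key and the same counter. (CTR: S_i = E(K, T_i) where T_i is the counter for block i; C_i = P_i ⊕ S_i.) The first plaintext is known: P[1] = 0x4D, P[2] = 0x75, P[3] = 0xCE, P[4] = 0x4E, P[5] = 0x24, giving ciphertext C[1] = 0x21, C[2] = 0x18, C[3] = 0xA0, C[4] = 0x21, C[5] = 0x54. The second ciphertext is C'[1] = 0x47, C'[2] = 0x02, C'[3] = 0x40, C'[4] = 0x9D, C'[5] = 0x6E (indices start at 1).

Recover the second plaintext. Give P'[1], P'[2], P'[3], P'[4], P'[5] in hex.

P'[1] = 0x2B, P'[2] = 0x6F, P'[3] = 0x2E, P'[4] = 0xF2, P'[5] = 0x1E

In CTR with a reused counter, both messages share the same keystream S_i, so C_i ⊕ C'_i = P_i ⊕ P'_i and thus P'_i = P_i ⊕ C_i ⊕ C'_i.
P'[1]: 0x4D ⊕ 0x21 ⊕ 0x47 = 0x2B.
P'[2]: 0x75 ⊕ 0x18 ⊕ 0x02 = 0x6F.
P'[3]: 0xCE ⊕ 0xA0 ⊕ 0x40 = 0x2E.
P'[4]: 0x4E ⊕ 0x21 ⊕ 0x9D = 0xF2.
P'[5]: 0x24 ⊕ 0x54 ⊕ 0x6E = 0x1E.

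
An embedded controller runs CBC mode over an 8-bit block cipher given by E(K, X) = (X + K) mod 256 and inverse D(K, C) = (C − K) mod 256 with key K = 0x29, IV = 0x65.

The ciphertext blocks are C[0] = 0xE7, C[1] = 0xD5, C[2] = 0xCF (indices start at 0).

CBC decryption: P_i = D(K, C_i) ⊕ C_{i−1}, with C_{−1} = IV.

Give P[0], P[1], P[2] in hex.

P[0]: D(K, 0xE7) = 0xBE; 0xBE ⊕ 0x65 = 0xDB.
P[1]: D(K, 0xD5) = 0xAC; 0xAC ⊕ 0xE7 = 0x4B.
P[2]: D(K, 0xCF) = 0xA6; 0xA6 ⊕ 0xD5 = 0x73.

P[0] = 0xDB, P[1] = 0x4B, P[2] = 0x73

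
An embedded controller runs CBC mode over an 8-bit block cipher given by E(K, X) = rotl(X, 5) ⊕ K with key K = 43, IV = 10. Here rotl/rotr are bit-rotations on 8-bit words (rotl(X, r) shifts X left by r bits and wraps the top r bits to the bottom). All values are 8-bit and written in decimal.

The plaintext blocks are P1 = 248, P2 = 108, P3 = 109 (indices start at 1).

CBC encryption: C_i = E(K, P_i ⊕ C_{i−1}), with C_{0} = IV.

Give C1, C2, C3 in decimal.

C1 = 117, C2 = 8, C3 = 135

C1: P1 ⊕ 10 = 242; E(K, 242) = 117.
C2: P2 ⊕ 117 = 25; E(K, 25) = 8.
C3: P3 ⊕ 8 = 101; E(K, 101) = 135.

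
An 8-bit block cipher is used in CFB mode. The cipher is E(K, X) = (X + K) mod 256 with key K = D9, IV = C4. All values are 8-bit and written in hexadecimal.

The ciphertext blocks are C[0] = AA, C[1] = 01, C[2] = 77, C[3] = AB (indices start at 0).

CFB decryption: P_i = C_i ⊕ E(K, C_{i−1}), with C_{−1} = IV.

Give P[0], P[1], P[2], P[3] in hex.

P[0] = 37, P[1] = 82, P[2] = AD, P[3] = FB

P[0]: E(K, C4) = 9D; AA ⊕ 9D = 37.
P[1]: E(K, AA) = 83; 01 ⊕ 83 = 82.
P[2]: E(K, 01) = DA; 77 ⊕ DA = AD.
P[3]: E(K, 77) = 50; AB ⊕ 50 = FB.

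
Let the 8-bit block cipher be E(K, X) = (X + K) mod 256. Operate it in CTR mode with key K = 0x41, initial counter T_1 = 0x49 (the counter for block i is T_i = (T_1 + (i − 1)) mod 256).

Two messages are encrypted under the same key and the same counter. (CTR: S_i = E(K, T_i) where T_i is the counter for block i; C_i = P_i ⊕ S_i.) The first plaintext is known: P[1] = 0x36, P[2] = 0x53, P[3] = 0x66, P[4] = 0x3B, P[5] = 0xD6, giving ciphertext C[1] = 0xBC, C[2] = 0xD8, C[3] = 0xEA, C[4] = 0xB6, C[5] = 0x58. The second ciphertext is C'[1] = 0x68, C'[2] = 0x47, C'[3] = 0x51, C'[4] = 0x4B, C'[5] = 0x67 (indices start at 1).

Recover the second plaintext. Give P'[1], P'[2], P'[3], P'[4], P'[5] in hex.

P'[1] = 0xE2, P'[2] = 0xCC, P'[3] = 0xDD, P'[4] = 0xC6, P'[5] = 0xE9

In CTR with a reused counter, both messages share the same keystream S_i, so C_i ⊕ C'_i = P_i ⊕ P'_i and thus P'_i = P_i ⊕ C_i ⊕ C'_i.
P'[1]: 0x36 ⊕ 0xBC ⊕ 0x68 = 0xE2.
P'[2]: 0x53 ⊕ 0xD8 ⊕ 0x47 = 0xCC.
P'[3]: 0x66 ⊕ 0xEA ⊕ 0x51 = 0xDD.
P'[4]: 0x3B ⊕ 0xB6 ⊕ 0x4B = 0xC6.
P'[5]: 0xD6 ⊕ 0x58 ⊕ 0x67 = 0xE9.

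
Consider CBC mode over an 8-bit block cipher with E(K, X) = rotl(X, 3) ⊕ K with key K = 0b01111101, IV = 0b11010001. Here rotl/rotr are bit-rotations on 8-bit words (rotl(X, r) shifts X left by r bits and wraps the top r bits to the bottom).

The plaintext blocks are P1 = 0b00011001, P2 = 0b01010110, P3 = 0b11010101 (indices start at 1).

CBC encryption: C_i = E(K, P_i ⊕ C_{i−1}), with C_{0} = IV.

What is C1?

C1 = 0b00111011

C1: P1 ⊕ 0b11010001 = 0b11001000; E(K, 0b11001000) = 0b00111011.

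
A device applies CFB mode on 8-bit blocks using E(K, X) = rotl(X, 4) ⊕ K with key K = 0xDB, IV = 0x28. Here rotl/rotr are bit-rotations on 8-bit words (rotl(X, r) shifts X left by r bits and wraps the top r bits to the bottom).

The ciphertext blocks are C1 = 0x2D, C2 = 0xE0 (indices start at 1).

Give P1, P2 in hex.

P1 = 0x74, P2 = 0xE9

CFB decryption: P_i = C_i ⊕ E(K, C_{i−1}), with C_{0} = IV.
P1: E(K, 0x28) = 0x59; 0x2D ⊕ 0x59 = 0x74.
P2: E(K, 0x2D) = 0x09; 0xE0 ⊕ 0x09 = 0xE9.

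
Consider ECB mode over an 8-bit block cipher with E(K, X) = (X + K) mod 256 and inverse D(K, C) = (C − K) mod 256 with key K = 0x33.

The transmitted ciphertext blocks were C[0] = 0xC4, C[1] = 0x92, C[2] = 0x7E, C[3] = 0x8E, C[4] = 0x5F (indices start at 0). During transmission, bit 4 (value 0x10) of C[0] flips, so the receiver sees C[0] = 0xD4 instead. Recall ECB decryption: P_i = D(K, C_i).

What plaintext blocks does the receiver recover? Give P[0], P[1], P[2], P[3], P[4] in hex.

Only C[0] changed, to 0xD4. In ECB, a change in C_i affects only P_i. Decrypting the received ciphertext:
P[0]: D(K, 0xD4) = 0xA1.
P[1]: D(K, 0x92) = 0x5F.
P[2]: D(K, 0x7E) = 0x4B.
P[3]: D(K, 0x8E) = 0x5B.
P[4]: D(K, 0x5F) = 0x2C.
Blocks that differ from the original plaintext: P[0].

P[0] = 0xA1, P[1] = 0x5F, P[2] = 0x4B, P[3] = 0x5B, P[4] = 0x2C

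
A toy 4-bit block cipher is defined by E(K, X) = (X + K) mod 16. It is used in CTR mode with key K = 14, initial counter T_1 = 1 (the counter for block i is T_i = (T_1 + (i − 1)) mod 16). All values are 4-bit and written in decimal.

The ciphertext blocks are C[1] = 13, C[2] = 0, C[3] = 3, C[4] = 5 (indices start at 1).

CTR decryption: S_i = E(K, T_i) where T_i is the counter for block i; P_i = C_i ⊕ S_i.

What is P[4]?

P[4]: T = 4, S = E(K, T) = 2; 5 ⊕ 2 = 7.

P[4] = 7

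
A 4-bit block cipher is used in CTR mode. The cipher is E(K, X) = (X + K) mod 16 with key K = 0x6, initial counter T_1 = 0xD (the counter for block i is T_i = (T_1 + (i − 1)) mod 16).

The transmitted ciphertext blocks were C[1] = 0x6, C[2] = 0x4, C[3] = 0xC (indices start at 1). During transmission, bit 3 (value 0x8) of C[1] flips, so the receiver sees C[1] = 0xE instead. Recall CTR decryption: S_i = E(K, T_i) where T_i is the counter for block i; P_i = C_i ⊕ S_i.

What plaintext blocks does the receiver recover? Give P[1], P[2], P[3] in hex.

Only C[1] changed, to 0xE. In CTR, a change in C_i flips the same bit in P_i only; the keystream is unaffected. Decrypting the received ciphertext:
P[1]: T = 0xD, S = E(K, T) = 0x3; 0xE ⊕ 0x3 = 0xD.
P[2]: T = 0xE, S = E(K, T) = 0x4; 0x4 ⊕ 0x4 = 0x0.
P[3]: T = 0xF, S = E(K, T) = 0x5; 0xC ⊕ 0x5 = 0x9.
Blocks that differ from the original plaintext: P[1].

P[1] = 0xD, P[2] = 0x0, P[3] = 0x9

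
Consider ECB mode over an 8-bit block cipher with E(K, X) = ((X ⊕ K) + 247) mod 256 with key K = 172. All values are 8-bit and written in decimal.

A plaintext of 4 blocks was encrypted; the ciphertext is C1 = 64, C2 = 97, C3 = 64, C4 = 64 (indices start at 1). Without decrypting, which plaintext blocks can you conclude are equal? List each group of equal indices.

P1 = P3 = P4

ECB encrypts each block independently with the same key, so equal ciphertext blocks imply equal plaintext blocks.
C1 = C3 = C4 = 64, so P1 = P3 = P4.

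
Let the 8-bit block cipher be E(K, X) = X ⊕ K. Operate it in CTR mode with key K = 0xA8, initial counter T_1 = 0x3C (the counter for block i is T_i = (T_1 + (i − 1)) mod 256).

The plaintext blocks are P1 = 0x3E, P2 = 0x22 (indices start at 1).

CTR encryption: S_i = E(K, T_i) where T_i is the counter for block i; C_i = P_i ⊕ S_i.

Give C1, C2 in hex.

C1 = 0xAA, C2 = 0xB7

C1: T = 0x3C, S = E(K, T) = 0x94; 0x3E ⊕ 0x94 = 0xAA.
C2: T = 0x3D, S = E(K, T) = 0x95; 0x22 ⊕ 0x95 = 0xB7.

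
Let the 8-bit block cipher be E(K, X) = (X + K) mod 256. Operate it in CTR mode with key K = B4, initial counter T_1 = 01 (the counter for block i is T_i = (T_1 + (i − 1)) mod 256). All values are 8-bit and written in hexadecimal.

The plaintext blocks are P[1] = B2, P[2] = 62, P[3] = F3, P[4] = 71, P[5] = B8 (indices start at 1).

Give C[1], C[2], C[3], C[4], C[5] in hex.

CTR encryption: S_i = E(K, T_i) where T_i is the counter for block i; C_i = P_i ⊕ S_i.
C[1]: T = 01, S = E(K, T) = B5; B2 ⊕ B5 = 07.
C[2]: T = 02, S = E(K, T) = B6; 62 ⊕ B6 = D4.
C[3]: T = 03, S = E(K, T) = B7; F3 ⊕ B7 = 44.
C[4]: T = 04, S = E(K, T) = B8; 71 ⊕ B8 = C9.
C[5]: T = 05, S = E(K, T) = B9; B8 ⊕ B9 = 01.

C[1] = 07, C[2] = D4, C[3] = 44, C[4] = C9, C[5] = 01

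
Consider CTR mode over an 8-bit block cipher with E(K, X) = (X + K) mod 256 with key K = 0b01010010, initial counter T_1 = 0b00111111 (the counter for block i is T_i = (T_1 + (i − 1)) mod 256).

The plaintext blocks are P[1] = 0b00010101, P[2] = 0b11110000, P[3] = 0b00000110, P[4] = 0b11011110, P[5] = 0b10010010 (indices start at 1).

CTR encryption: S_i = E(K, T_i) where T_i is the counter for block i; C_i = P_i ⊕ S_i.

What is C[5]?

C[5] = 0b00000111

C[1]: T = 0b00111111, S = E(K, T) = 0b10010001; 0b00010101 ⊕ 0b10010001 = 0b10000100.
C[2]: T = 0b01000000, S = E(K, T) = 0b10010010; 0b11110000 ⊕ 0b10010010 = 0b01100010.
C[3]: T = 0b01000001, S = E(K, T) = 0b10010011; 0b00000110 ⊕ 0b10010011 = 0b10010101.
C[4]: T = 0b01000010, S = E(K, T) = 0b10010100; 0b11011110 ⊕ 0b10010100 = 0b01001010.
C[5]: T = 0b01000011, S = E(K, T) = 0b10010101; 0b10010010 ⊕ 0b10010101 = 0b00000111.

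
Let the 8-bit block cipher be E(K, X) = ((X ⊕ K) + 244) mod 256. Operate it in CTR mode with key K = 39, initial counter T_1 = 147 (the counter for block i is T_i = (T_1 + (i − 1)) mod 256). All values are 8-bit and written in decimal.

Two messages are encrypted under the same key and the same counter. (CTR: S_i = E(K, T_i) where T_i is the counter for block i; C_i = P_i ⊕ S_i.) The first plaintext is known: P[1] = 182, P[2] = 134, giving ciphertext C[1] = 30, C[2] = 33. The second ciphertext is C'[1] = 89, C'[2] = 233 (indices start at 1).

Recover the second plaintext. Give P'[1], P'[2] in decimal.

P'[1] = 241, P'[2] = 78

In CTR with a reused counter, both messages share the same keystream S_i, so C_i ⊕ C'_i = P_i ⊕ P'_i and thus P'_i = P_i ⊕ C_i ⊕ C'_i.
P'[1]: 182 ⊕ 30 ⊕ 89 = 241.
P'[2]: 134 ⊕ 33 ⊕ 233 = 78.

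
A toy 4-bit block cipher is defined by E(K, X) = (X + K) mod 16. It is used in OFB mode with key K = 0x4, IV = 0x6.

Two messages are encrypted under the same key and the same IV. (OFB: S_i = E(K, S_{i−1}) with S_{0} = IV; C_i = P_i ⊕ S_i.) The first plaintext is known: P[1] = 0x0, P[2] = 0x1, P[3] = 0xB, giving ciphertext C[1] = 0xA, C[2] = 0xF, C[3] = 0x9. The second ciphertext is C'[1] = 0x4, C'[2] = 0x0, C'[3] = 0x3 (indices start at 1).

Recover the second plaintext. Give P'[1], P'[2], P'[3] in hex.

In OFB with a reused IV, both messages share the same keystream S_i, so C_i ⊕ C'_i = P_i ⊕ P'_i and thus P'_i = P_i ⊕ C_i ⊕ C'_i.
P'[1]: 0x0 ⊕ 0xA ⊕ 0x4 = 0xE.
P'[2]: 0x1 ⊕ 0xF ⊕ 0x0 = 0xE.
P'[3]: 0xB ⊕ 0x9 ⊕ 0x3 = 0x1.

P'[1] = 0xE, P'[2] = 0xE, P'[3] = 0x1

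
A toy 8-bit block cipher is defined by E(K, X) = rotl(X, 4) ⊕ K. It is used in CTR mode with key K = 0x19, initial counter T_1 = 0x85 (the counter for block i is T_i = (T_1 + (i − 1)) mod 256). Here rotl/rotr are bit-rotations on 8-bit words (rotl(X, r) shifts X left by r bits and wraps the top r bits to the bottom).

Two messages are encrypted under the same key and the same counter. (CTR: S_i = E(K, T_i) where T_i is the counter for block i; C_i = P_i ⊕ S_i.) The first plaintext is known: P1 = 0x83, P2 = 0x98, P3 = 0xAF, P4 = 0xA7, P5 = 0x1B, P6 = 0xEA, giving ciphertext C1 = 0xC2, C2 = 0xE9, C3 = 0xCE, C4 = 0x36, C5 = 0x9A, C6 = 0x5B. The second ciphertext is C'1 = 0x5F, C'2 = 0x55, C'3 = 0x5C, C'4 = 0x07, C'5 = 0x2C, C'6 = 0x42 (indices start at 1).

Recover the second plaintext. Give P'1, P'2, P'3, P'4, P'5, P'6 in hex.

P'1 = 0x1E, P'2 = 0x24, P'3 = 0x3D, P'4 = 0x96, P'5 = 0xAD, P'6 = 0xF3

In CTR with a reused counter, both messages share the same keystream S_i, so C_i ⊕ C'_i = P_i ⊕ P'_i and thus P'_i = P_i ⊕ C_i ⊕ C'_i.
P'1: 0x83 ⊕ 0xC2 ⊕ 0x5F = 0x1E.
P'2: 0x98 ⊕ 0xE9 ⊕ 0x55 = 0x24.
P'3: 0xAF ⊕ 0xCE ⊕ 0x5C = 0x3D.
P'4: 0xA7 ⊕ 0x36 ⊕ 0x07 = 0x96.
P'5: 0x1B ⊕ 0x9A ⊕ 0x2C = 0xAD.
P'6: 0xEA ⊕ 0x5B ⊕ 0x42 = 0xF3.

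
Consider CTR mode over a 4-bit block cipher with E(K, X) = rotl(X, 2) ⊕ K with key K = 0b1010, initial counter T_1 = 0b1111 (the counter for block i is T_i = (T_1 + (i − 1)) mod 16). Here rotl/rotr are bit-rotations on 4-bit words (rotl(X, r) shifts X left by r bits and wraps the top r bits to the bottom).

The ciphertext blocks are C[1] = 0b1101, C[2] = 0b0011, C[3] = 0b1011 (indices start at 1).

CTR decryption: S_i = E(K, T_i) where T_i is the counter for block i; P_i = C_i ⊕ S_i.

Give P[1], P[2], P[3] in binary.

P[1] = 0b1000, P[2] = 0b1001, P[3] = 0b0101

P[1]: T = 0b1111, S = E(K, T) = 0b0101; 0b1101 ⊕ 0b0101 = 0b1000.
P[2]: T = 0b0000, S = E(K, T) = 0b1010; 0b0011 ⊕ 0b1010 = 0b1001.
P[3]: T = 0b0001, S = E(K, T) = 0b1110; 0b1011 ⊕ 0b1110 = 0b0101.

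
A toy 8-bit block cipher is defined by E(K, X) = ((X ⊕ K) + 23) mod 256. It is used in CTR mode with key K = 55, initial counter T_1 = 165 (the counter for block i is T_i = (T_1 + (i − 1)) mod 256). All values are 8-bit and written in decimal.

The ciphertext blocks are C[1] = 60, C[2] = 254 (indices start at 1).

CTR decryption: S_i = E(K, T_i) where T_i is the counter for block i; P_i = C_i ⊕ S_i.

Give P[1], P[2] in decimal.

P[1]: T = 165, S = E(K, T) = 169; 60 ⊕ 169 = 149.
P[2]: T = 166, S = E(K, T) = 168; 254 ⊕ 168 = 86.

P[1] = 149, P[2] = 86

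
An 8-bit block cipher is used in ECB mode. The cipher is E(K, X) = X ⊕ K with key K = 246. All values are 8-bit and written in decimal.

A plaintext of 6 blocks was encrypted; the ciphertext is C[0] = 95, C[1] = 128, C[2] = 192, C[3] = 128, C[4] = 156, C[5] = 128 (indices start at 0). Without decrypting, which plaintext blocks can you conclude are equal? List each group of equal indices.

P[1] = P[3] = P[5]

ECB encrypts each block independently with the same key, so equal ciphertext blocks imply equal plaintext blocks.
C[1] = C[3] = C[5] = 128, so P[1] = P[3] = P[5].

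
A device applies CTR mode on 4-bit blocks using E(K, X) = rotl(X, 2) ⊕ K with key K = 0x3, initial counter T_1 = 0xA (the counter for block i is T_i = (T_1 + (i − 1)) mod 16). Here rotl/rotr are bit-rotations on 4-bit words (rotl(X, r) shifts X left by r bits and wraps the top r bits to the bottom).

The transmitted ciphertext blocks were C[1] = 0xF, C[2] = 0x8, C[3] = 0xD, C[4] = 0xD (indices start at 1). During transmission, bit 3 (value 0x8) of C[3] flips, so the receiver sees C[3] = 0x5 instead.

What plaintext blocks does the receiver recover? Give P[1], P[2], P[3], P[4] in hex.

CTR decryption: S_i = E(K, T_i) where T_i is the counter for block i; P_i = C_i ⊕ S_i.
Only C[3] changed, to 0x5. In CTR, a change in C_i flips the same bit in P_i only; the keystream is unaffected. Decrypting the received ciphertext:
P[1]: T = 0xA, S = E(K, T) = 0x9; 0xF ⊕ 0x9 = 0x6.
P[2]: T = 0xB, S = E(K, T) = 0xD; 0x8 ⊕ 0xD = 0x5.
P[3]: T = 0xC, S = E(K, T) = 0x0; 0x5 ⊕ 0x0 = 0x5.
P[4]: T = 0xD, S = E(K, T) = 0x4; 0xD ⊕ 0x4 = 0x9.
Blocks that differ from the original plaintext: P[3].

P[1] = 0x6, P[2] = 0x5, P[3] = 0x5, P[4] = 0x9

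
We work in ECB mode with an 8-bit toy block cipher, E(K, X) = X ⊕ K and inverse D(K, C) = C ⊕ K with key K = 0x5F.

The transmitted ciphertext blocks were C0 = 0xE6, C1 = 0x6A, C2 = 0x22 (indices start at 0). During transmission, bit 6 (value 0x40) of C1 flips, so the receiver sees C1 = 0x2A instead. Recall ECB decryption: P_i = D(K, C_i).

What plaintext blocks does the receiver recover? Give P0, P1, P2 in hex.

P0 = 0xB9, P1 = 0x75, P2 = 0x7D

Only C1 changed, to 0x2A. In ECB, a change in C_i affects only P_i. Decrypting the received ciphertext:
P0: D(K, 0xE6) = 0xB9.
P1: D(K, 0x2A) = 0x75.
P2: D(K, 0x22) = 0x7D.
Blocks that differ from the original plaintext: P1.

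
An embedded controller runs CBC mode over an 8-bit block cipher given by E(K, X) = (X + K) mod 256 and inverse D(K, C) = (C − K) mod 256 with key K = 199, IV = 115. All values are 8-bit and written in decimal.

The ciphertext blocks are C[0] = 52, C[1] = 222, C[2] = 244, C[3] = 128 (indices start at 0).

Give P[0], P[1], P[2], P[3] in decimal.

P[0] = 30, P[1] = 35, P[2] = 243, P[3] = 77

CBC decryption: P_i = D(K, C_i) ⊕ C_{i−1}, with C_{−1} = IV.
P[0]: D(K, 52) = 109; 109 ⊕ 115 = 30.
P[1]: D(K, 222) = 23; 23 ⊕ 52 = 35.
P[2]: D(K, 244) = 45; 45 ⊕ 222 = 243.
P[3]: D(K, 128) = 185; 185 ⊕ 244 = 77.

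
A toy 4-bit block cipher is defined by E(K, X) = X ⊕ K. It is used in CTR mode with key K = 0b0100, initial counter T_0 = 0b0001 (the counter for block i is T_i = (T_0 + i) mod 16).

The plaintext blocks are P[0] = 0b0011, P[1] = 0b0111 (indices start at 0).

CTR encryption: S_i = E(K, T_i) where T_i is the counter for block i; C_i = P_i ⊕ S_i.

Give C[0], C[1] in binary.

C[0] = 0b0110, C[1] = 0b0001

C[0]: T = 0b0001, S = E(K, T) = 0b0101; 0b0011 ⊕ 0b0101 = 0b0110.
C[1]: T = 0b0010, S = E(K, T) = 0b0110; 0b0111 ⊕ 0b0110 = 0b0001.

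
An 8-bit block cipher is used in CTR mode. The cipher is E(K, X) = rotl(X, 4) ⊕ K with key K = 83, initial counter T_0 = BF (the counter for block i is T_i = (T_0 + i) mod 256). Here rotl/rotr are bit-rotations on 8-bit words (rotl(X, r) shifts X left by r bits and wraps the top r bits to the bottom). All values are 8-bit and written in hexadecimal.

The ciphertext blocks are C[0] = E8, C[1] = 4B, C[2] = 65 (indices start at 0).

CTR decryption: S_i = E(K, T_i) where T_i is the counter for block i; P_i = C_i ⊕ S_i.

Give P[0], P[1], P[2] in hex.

P[0] = 90, P[1] = C4, P[2] = FA

P[0]: T = BF, S = E(K, T) = 78; E8 ⊕ 78 = 90.
P[1]: T = C0, S = E(K, T) = 8F; 4B ⊕ 8F = C4.
P[2]: T = C1, S = E(K, T) = 9F; 65 ⊕ 9F = FA.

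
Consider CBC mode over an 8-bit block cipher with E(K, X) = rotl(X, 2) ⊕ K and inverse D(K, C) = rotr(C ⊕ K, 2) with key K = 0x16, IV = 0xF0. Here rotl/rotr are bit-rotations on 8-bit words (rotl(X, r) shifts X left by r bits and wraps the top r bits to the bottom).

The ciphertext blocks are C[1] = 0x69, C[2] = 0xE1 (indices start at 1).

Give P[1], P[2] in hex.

CBC decryption: P_i = D(K, C_i) ⊕ C_{i−1}, with C_{0} = IV.
P[1]: D(K, 0x69) = 0xDF; 0xDF ⊕ 0xF0 = 0x2F.
P[2]: D(K, 0xE1) = 0xFD; 0xFD ⊕ 0x69 = 0x94.

P[1] = 0x2F, P[2] = 0x94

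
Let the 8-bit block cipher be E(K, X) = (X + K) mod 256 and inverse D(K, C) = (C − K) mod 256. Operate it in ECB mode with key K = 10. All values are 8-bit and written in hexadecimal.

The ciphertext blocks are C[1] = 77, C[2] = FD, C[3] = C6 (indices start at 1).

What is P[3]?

ECB decryption: P_i = D(K, C_i).
P[3]: D(K, C6) = B6.

P[3] = B6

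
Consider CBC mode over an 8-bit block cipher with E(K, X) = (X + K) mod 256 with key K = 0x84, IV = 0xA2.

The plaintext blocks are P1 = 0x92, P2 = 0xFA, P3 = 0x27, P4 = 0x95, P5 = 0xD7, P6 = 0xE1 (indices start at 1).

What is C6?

C6 = 0x4E

CBC encryption: C_i = E(K, P_i ⊕ C_{i−1}), with C_{0} = IV.
C1: P1 ⊕ 0xA2 = 0x30; E(K, 0x30) = 0xB4.
C2: P2 ⊕ 0xB4 = 0x4E; E(K, 0x4E) = 0xD2.
C3: P3 ⊕ 0xD2 = 0xF5; E(K, 0xF5) = 0x79.
C4: P4 ⊕ 0x79 = 0xEC; E(K, 0xEC) = 0x70.
C5: P5 ⊕ 0x70 = 0xA7; E(K, 0xA7) = 0x2B.
C6: P6 ⊕ 0x2B = 0xCA; E(K, 0xCA) = 0x4E.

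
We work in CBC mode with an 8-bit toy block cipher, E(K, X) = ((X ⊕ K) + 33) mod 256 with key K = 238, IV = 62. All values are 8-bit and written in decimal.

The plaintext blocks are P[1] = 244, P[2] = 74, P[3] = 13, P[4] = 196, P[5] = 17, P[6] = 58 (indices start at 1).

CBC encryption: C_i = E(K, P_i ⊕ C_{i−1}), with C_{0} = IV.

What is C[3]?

C[3] = 2

C[1]: P[1] ⊕ 62 = 202; E(K, 202) = 69.
C[2]: P[2] ⊕ 69 = 15; E(K, 15) = 2.
C[3]: P[3] ⊕ 2 = 15; E(K, 15) = 2.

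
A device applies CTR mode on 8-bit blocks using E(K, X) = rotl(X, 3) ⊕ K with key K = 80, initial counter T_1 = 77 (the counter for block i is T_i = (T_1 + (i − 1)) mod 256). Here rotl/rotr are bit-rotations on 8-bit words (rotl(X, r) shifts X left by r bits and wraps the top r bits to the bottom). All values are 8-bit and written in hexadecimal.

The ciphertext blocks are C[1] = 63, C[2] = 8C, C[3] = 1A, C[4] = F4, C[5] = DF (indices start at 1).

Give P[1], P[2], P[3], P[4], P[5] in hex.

CTR decryption: S_i = E(K, T_i) where T_i is the counter for block i; P_i = C_i ⊕ S_i.
P[1]: T = 77, S = E(K, T) = 3B; 63 ⊕ 3B = 58.
P[2]: T = 78, S = E(K, T) = 43; 8C ⊕ 43 = CF.
P[3]: T = 79, S = E(K, T) = 4B; 1A ⊕ 4B = 51.
P[4]: T = 7A, S = E(K, T) = 53; F4 ⊕ 53 = A7.
P[5]: T = 7B, S = E(K, T) = 5B; DF ⊕ 5B = 84.

P[1] = 58, P[2] = CF, P[3] = 51, P[4] = A7, P[5] = 84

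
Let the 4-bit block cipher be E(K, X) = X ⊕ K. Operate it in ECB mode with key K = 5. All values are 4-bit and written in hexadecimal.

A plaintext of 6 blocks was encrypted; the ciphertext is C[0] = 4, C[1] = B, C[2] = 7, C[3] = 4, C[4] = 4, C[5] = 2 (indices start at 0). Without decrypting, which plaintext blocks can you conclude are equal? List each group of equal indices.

ECB encrypts each block independently with the same key, so equal ciphertext blocks imply equal plaintext blocks.
C[0] = C[3] = C[4] = 4, so P[0] = P[3] = P[4].

P[0] = P[3] = P[4]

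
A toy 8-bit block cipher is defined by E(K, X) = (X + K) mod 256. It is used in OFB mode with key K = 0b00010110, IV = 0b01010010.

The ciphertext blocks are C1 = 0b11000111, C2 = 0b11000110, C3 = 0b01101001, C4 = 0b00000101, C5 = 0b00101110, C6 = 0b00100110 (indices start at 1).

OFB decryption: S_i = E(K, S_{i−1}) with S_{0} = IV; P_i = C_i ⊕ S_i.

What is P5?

P1: S = E(K, 0b01010010) = 0b01101000; 0b11000111 ⊕ 0b01101000 = 0b10101111.
P2: S = E(K, 0b01101000) = 0b01111110; 0b11000110 ⊕ 0b01111110 = 0b10111000.
P3: S = E(K, 0b01111110) = 0b10010100; 0b01101001 ⊕ 0b10010100 = 0b11111101.
P4: S = E(K, 0b10010100) = 0b10101010; 0b00000101 ⊕ 0b10101010 = 0b10101111.
P5: S = E(K, 0b10101010) = 0b11000000; 0b00101110 ⊕ 0b11000000 = 0b11101110.

P5 = 0b11101110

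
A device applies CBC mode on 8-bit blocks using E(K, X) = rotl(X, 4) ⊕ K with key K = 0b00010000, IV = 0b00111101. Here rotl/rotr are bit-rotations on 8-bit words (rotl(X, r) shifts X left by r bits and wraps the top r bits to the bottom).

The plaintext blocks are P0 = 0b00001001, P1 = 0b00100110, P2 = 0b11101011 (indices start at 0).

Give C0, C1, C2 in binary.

C0 = 0b01010011, C1 = 0b01000111, C2 = 0b11011010

CBC encryption: C_i = E(K, P_i ⊕ C_{i−1}), with C_{−1} = IV.
C0: P0 ⊕ 0b00111101 = 0b00110100; E(K, 0b00110100) = 0b01010011.
C1: P1 ⊕ 0b01010011 = 0b01110101; E(K, 0b01110101) = 0b01000111.
C2: P2 ⊕ 0b01000111 = 0b10101100; E(K, 0b10101100) = 0b11011010.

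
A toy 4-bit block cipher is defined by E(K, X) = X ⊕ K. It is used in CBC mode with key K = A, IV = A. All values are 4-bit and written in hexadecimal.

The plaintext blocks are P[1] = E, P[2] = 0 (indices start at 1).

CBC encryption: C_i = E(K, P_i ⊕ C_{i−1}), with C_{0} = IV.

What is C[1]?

C[1]: P[1] ⊕ A = 4; E(K, 4) = E.

C[1] = E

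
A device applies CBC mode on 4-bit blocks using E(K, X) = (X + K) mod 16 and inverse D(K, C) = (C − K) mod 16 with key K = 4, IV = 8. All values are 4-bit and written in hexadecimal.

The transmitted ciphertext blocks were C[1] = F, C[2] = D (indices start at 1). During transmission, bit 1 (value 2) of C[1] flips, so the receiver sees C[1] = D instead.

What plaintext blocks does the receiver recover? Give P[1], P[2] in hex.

P[1] = 1, P[2] = 4

CBC decryption: P_i = D(K, C_i) ⊕ C_{i−1}, with C_{0} = IV.
Only C[1] changed, to D. In CBC, a change in C_i garbles P_i and flips the same bit in P_{i+1}. Decrypting the received ciphertext:
P[1]: D(K, D) = 9; 9 ⊕ 8 = 1.
P[2]: D(K, D) = 9; 9 ⊕ D = 4.
Blocks that differ from the original plaintext: P[1], P[2].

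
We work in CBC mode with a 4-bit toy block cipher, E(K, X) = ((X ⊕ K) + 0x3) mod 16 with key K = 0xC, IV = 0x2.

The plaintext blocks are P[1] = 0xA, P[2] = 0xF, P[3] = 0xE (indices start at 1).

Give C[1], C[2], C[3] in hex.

C[1] = 0x7, C[2] = 0x7, C[3] = 0x8

CBC encryption: C_i = E(K, P_i ⊕ C_{i−1}), with C_{0} = IV.
C[1]: P[1] ⊕ 0x2 = 0x8; E(K, 0x8) = 0x7.
C[2]: P[2] ⊕ 0x7 = 0x8; E(K, 0x8) = 0x7.
C[3]: P[3] ⊕ 0x7 = 0x9; E(K, 0x9) = 0x8.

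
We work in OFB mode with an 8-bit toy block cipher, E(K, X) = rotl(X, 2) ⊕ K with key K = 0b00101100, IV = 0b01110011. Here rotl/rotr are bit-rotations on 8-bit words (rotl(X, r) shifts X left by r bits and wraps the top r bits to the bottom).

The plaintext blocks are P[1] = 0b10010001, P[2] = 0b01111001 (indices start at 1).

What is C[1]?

OFB encryption: S_i = E(K, S_{i−1}) with S_{0} = IV; C_i = P_i ⊕ S_i.
C[1]: S = E(K, 0b01110011) = 0b11100001; 0b10010001 ⊕ 0b11100001 = 0b01110000.

C[1] = 0b01110000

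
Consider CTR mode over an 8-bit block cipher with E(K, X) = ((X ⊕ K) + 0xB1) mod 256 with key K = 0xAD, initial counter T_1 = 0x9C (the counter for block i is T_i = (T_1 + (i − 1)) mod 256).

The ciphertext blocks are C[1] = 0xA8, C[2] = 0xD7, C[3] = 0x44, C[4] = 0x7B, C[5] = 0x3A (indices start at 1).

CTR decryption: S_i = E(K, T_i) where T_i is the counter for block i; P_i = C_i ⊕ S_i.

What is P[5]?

P[5] = 0x84

P[5]: T = 0xA0, S = E(K, T) = 0xBE; 0x3A ⊕ 0xBE = 0x84.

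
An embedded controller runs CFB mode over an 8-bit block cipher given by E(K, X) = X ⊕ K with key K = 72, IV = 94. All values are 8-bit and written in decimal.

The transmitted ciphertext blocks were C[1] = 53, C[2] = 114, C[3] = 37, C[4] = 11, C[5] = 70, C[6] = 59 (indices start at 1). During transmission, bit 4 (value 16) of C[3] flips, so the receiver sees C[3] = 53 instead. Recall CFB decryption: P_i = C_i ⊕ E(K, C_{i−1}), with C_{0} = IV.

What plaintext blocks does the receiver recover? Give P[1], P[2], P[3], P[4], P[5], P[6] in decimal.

P[1] = 35, P[2] = 15, P[3] = 15, P[4] = 118, P[5] = 5, P[6] = 53

Only C[3] changed, to 53. In CFB, a change in C_i flips the same bit in P_i and garbles P_{i+1}. Decrypting the received ciphertext:
P[1]: E(K, 94) = 22; 53 ⊕ 22 = 35.
P[2]: E(K, 53) = 125; 114 ⊕ 125 = 15.
P[3]: E(K, 114) = 58; 53 ⊕ 58 = 15.
P[4]: E(K, 53) = 125; 11 ⊕ 125 = 118.
P[5]: E(K, 11) = 67; 70 ⊕ 67 = 5.
P[6]: E(K, 70) = 14; 59 ⊕ 14 = 53.
Blocks that differ from the original plaintext: P[3], P[4].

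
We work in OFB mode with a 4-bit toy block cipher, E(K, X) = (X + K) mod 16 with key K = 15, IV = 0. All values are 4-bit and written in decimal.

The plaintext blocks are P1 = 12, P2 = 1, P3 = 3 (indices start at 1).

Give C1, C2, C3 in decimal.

C1 = 3, C2 = 15, C3 = 14

OFB encryption: S_i = E(K, S_{i−1}) with S_{0} = IV; C_i = P_i ⊕ S_i.
C1: S = E(K, 0) = 15; 12 ⊕ 15 = 3.
C2: S = E(K, 15) = 14; 1 ⊕ 14 = 15.
C3: S = E(K, 14) = 13; 3 ⊕ 13 = 14.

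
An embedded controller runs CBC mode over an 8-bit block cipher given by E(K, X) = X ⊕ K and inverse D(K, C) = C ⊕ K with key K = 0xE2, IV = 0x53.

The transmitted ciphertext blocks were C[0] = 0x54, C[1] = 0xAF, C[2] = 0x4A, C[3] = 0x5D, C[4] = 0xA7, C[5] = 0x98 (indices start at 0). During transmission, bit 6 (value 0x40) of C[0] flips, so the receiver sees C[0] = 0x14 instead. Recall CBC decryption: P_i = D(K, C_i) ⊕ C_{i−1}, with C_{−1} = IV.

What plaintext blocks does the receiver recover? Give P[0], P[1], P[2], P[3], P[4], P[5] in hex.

P[0] = 0xA5, P[1] = 0x59, P[2] = 0x07, P[3] = 0xF5, P[4] = 0x18, P[5] = 0xDD

Only C[0] changed, to 0x14. In CBC, a change in C_i garbles P_i and flips the same bit in P_{i+1}. Decrypting the received ciphertext:
P[0]: D(K, 0x14) = 0xF6; 0xF6 ⊕ 0x53 = 0xA5.
P[1]: D(K, 0xAF) = 0x4D; 0x4D ⊕ 0x14 = 0x59.
P[2]: D(K, 0x4A) = 0xA8; 0xA8 ⊕ 0xAF = 0x07.
P[3]: D(K, 0x5D) = 0xBF; 0xBF ⊕ 0x4A = 0xF5.
P[4]: D(K, 0xA7) = 0x45; 0x45 ⊕ 0x5D = 0x18.
P[5]: D(K, 0x98) = 0x7A; 0x7A ⊕ 0xA7 = 0xDD.
Blocks that differ from the original plaintext: P[0], P[1].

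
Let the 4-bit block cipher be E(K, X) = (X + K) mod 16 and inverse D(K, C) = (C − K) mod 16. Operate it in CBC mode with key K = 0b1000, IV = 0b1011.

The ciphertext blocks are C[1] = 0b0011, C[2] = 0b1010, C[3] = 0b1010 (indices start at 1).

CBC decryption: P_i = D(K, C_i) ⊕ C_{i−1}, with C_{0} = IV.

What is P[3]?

P[3]: D(K, 0b1010) = 0b0010; 0b0010 ⊕ 0b1010 = 0b1000.

P[3] = 0b1000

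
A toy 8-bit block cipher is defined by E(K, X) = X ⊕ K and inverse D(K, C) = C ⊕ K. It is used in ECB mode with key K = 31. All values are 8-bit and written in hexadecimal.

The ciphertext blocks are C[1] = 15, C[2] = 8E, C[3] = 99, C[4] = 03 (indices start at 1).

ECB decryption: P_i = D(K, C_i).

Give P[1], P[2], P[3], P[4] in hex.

P[1]: D(K, 15) = 24.
P[2]: D(K, 8E) = BF.
P[3]: D(K, 99) = A8.
P[4]: D(K, 03) = 32.

P[1] = 24, P[2] = BF, P[3] = A8, P[4] = 32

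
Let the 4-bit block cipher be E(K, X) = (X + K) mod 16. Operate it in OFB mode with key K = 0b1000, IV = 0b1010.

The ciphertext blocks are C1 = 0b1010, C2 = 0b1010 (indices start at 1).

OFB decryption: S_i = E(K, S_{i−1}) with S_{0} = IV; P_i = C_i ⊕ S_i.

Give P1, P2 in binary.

P1 = 0b1000, P2 = 0b0000

P1: S = E(K, 0b1010) = 0b0010; 0b1010 ⊕ 0b0010 = 0b1000.
P2: S = E(K, 0b0010) = 0b1010; 0b1010 ⊕ 0b1010 = 0b0000.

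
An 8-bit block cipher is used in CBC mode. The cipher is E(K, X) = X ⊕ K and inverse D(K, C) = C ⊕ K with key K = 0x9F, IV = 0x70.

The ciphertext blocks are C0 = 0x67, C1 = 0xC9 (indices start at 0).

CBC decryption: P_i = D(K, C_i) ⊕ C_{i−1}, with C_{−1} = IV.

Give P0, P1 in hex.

P0: D(K, 0x67) = 0xF8; 0xF8 ⊕ 0x70 = 0x88.
P1: D(K, 0xC9) = 0x56; 0x56 ⊕ 0x67 = 0x31.

P0 = 0x88, P1 = 0x31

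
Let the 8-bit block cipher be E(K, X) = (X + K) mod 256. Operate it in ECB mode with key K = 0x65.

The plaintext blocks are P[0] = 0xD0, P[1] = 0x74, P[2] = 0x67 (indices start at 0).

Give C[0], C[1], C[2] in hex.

ECB encryption: C_i = E(K, P_i).
C[0]: E(K, 0xD0) = 0x35.
C[1]: E(K, 0x74) = 0xD9.
C[2]: E(K, 0x67) = 0xCC.

C[0] = 0x35, C[1] = 0xD9, C[2] = 0xCC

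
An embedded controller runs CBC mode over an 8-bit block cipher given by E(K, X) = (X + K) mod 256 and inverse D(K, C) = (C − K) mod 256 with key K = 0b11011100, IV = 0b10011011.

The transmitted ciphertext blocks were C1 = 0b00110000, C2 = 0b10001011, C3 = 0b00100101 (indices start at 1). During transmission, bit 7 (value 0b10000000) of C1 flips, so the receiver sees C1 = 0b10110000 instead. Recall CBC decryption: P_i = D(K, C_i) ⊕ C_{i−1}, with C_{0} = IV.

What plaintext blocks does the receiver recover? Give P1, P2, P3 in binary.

P1 = 0b01001111, P2 = 0b00011111, P3 = 0b11000010

Only C1 changed, to 0b10110000. In CBC, a change in C_i garbles P_i and flips the same bit in P_{i+1}. Decrypting the received ciphertext:
P1: D(K, 0b10110000) = 0b11010100; 0b11010100 ⊕ 0b10011011 = 0b01001111.
P2: D(K, 0b10001011) = 0b10101111; 0b10101111 ⊕ 0b10110000 = 0b00011111.
P3: D(K, 0b00100101) = 0b01001001; 0b01001001 ⊕ 0b10001011 = 0b11000010.
Blocks that differ from the original plaintext: P1, P2.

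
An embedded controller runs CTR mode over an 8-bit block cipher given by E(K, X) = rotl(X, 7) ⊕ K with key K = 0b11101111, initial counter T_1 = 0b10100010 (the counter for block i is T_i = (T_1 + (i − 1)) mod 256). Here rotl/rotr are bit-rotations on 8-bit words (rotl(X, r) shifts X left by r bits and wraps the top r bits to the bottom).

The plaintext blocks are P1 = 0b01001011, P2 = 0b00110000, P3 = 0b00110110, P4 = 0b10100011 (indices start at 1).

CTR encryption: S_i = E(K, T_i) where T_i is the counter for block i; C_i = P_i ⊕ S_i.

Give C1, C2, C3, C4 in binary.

C1 = 0b11110101, C2 = 0b00001110, C3 = 0b10001011, C4 = 0b10011110

C1: T = 0b10100010, S = E(K, T) = 0b10111110; 0b01001011 ⊕ 0b10111110 = 0b11110101.
C2: T = 0b10100011, S = E(K, T) = 0b00111110; 0b00110000 ⊕ 0b00111110 = 0b00001110.
C3: T = 0b10100100, S = E(K, T) = 0b10111101; 0b00110110 ⊕ 0b10111101 = 0b10001011.
C4: T = 0b10100101, S = E(K, T) = 0b00111101; 0b10100011 ⊕ 0b00111101 = 0b10011110.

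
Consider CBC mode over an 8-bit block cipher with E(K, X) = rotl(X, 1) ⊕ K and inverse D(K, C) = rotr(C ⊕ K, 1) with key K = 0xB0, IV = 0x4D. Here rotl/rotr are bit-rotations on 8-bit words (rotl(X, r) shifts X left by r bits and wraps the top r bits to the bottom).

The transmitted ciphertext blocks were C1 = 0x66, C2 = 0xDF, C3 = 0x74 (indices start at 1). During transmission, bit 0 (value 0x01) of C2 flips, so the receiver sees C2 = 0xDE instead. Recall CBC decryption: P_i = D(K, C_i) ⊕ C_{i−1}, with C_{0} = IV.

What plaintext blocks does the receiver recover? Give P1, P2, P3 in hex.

P1 = 0x26, P2 = 0x51, P3 = 0xBC

Only C2 changed, to 0xDE. In CBC, a change in C_i garbles P_i and flips the same bit in P_{i+1}. Decrypting the received ciphertext:
P1: D(K, 0x66) = 0x6B; 0x6B ⊕ 0x4D = 0x26.
P2: D(K, 0xDE) = 0x37; 0x37 ⊕ 0x66 = 0x51.
P3: D(K, 0x74) = 0x62; 0x62 ⊕ 0xDE = 0xBC.
Blocks that differ from the original plaintext: P2, P3.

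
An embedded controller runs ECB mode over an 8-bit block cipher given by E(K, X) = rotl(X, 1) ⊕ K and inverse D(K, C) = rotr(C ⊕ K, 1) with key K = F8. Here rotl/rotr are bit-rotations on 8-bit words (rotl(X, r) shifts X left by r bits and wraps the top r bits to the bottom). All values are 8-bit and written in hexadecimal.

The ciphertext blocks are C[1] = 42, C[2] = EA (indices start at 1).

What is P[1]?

ECB decryption: P_i = D(K, C_i).
P[1]: D(K, 42) = 5D.

P[1] = 5D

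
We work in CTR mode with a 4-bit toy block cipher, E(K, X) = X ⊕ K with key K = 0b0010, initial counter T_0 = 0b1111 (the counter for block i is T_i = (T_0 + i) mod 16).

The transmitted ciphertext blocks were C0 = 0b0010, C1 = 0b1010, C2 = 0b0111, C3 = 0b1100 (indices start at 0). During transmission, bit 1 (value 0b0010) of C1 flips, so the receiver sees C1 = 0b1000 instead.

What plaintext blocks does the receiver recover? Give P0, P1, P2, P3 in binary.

CTR decryption: S_i = E(K, T_i) where T_i is the counter for block i; P_i = C_i ⊕ S_i.
Only C1 changed, to 0b1000. In CTR, a change in C_i flips the same bit in P_i only; the keystream is unaffected. Decrypting the received ciphertext:
P0: T = 0b1111, S = E(K, T) = 0b1101; 0b0010 ⊕ 0b1101 = 0b1111.
P1: T = 0b0000, S = E(K, T) = 0b0010; 0b1000 ⊕ 0b0010 = 0b1010.
P2: T = 0b0001, S = E(K, T) = 0b0011; 0b0111 ⊕ 0b0011 = 0b0100.
P3: T = 0b0010, S = E(K, T) = 0b0000; 0b1100 ⊕ 0b0000 = 0b1100.
Blocks that differ from the original plaintext: P1.

P0 = 0b1111, P1 = 0b1010, P2 = 0b0100, P3 = 0b1100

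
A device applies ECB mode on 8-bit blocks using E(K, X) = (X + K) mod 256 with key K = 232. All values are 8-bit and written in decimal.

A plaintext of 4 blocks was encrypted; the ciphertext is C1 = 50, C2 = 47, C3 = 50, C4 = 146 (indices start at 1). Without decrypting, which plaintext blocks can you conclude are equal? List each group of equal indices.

P1 = P3

ECB encrypts each block independently with the same key, so equal ciphertext blocks imply equal plaintext blocks.
C1 = C3 = 50, so P1 = P3.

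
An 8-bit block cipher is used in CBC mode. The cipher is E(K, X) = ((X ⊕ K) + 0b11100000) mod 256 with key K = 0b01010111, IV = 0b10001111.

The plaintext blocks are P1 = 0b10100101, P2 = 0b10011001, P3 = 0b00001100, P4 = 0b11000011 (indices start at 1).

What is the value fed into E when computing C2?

0b11000100

CBC encryption: C_i = E(K, P_i ⊕ C_{i−1}), with C_{0} = IV.
C1: P1 ⊕ 0b10001111 = 0b00101010; E(K, 0b00101010) = 0b01011101.
C2: P2 ⊕ 0b01011101 = 0b11000100; E(K, 0b11000100) = 0b01110011.
So the input to E for block 2 is 0b11000100.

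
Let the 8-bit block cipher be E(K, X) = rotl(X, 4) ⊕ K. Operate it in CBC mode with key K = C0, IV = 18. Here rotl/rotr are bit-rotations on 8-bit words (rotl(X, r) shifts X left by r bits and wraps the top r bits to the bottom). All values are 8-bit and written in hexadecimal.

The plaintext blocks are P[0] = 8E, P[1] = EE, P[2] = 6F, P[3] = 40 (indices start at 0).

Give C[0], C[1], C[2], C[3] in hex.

CBC encryption: C_i = E(K, P_i ⊕ C_{i−1}), with C_{−1} = IV.
C[0]: P[0] ⊕ 18 = 96; E(K, 96) = A9.
C[1]: P[1] ⊕ A9 = 47; E(K, 47) = B4.
C[2]: P[2] ⊕ B4 = DB; E(K, DB) = 7D.
C[3]: P[3] ⊕ 7D = 3D; E(K, 3D) = 13.

C[0] = A9, C[1] = B4, C[2] = 7D, C[3] = 13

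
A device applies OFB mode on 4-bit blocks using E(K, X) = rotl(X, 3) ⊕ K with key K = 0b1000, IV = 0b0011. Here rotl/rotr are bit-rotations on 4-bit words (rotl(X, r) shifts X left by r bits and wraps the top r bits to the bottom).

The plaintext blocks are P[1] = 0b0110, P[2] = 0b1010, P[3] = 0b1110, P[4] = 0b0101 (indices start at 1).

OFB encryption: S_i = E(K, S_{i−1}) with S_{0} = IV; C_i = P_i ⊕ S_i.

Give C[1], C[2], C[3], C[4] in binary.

C[1] = 0b0111, C[2] = 0b1010, C[3] = 0b0110, C[4] = 0b1001

C[1]: S = E(K, 0b0011) = 0b0001; 0b0110 ⊕ 0b0001 = 0b0111.
C[2]: S = E(K, 0b0001) = 0b0000; 0b1010 ⊕ 0b0000 = 0b1010.
C[3]: S = E(K, 0b0000) = 0b1000; 0b1110 ⊕ 0b1000 = 0b0110.
C[4]: S = E(K, 0b1000) = 0b1100; 0b0101 ⊕ 0b1100 = 0b1001.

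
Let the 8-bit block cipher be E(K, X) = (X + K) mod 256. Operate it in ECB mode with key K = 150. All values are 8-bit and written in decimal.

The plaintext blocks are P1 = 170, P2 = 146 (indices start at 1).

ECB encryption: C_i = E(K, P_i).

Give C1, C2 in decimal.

C1 = 64, C2 = 40

C1: E(K, 170) = 64.
C2: E(K, 146) = 40.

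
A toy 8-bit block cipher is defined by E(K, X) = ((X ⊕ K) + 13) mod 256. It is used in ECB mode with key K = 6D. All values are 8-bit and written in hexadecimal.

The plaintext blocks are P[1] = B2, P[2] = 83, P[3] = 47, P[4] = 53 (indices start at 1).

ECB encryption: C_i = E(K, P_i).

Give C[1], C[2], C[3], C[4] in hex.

C[1]: E(K, B2) = F2.
C[2]: E(K, 83) = 01.
C[3]: E(K, 47) = 3D.
C[4]: E(K, 53) = 51.

C[1] = F2, C[2] = 01, C[3] = 3D, C[4] = 51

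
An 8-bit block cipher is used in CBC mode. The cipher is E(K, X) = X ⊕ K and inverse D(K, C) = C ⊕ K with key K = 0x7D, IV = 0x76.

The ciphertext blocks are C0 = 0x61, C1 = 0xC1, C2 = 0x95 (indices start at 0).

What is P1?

P1 = 0xDD

CBC decryption: P_i = D(K, C_i) ⊕ C_{i−1}, with C_{−1} = IV.
P1: D(K, 0xC1) = 0xBC; 0xBC ⊕ 0x61 = 0xDD.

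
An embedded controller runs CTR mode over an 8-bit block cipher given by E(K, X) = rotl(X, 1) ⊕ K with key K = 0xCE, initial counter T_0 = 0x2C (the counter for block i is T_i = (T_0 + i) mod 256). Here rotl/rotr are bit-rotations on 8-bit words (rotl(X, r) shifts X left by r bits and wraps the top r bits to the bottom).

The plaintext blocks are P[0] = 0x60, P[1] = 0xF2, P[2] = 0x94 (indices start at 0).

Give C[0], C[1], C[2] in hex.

C[0] = 0xF6, C[1] = 0x66, C[2] = 0x06

CTR encryption: S_i = E(K, T_i) where T_i is the counter for block i; C_i = P_i ⊕ S_i.
C[0]: T = 0x2C, S = E(K, T) = 0x96; 0x60 ⊕ 0x96 = 0xF6.
C[1]: T = 0x2D, S = E(K, T) = 0x94; 0xF2 ⊕ 0x94 = 0x66.
C[2]: T = 0x2E, S = E(K, T) = 0x92; 0x94 ⊕ 0x92 = 0x06.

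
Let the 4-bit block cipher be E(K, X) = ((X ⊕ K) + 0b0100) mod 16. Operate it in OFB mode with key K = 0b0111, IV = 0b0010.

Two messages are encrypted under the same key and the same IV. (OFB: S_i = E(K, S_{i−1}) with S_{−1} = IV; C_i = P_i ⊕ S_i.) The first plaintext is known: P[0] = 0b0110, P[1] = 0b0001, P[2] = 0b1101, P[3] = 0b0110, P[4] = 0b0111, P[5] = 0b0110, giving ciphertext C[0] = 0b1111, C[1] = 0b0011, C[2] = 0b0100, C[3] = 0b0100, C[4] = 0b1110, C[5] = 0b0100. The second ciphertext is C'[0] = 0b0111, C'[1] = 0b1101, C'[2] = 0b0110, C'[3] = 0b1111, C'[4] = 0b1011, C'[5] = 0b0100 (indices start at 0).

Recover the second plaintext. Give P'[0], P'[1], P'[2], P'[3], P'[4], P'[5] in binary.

P'[0] = 0b1110, P'[1] = 0b1111, P'[2] = 0b1111, P'[3] = 0b1101, P'[4] = 0b0010, P'[5] = 0b0110

In OFB with a reused IV, both messages share the same keystream S_i, so C_i ⊕ C'_i = P_i ⊕ P'_i and thus P'_i = P_i ⊕ C_i ⊕ C'_i.
P'[0]: 0b0110 ⊕ 0b1111 ⊕ 0b0111 = 0b1110.
P'[1]: 0b0001 ⊕ 0b0011 ⊕ 0b1101 = 0b1111.
P'[2]: 0b1101 ⊕ 0b0100 ⊕ 0b0110 = 0b1111.
P'[3]: 0b0110 ⊕ 0b0100 ⊕ 0b1111 = 0b1101.
P'[4]: 0b0111 ⊕ 0b1110 ⊕ 0b1011 = 0b0010.
P'[5]: 0b0110 ⊕ 0b0100 ⊕ 0b0100 = 0b0110.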